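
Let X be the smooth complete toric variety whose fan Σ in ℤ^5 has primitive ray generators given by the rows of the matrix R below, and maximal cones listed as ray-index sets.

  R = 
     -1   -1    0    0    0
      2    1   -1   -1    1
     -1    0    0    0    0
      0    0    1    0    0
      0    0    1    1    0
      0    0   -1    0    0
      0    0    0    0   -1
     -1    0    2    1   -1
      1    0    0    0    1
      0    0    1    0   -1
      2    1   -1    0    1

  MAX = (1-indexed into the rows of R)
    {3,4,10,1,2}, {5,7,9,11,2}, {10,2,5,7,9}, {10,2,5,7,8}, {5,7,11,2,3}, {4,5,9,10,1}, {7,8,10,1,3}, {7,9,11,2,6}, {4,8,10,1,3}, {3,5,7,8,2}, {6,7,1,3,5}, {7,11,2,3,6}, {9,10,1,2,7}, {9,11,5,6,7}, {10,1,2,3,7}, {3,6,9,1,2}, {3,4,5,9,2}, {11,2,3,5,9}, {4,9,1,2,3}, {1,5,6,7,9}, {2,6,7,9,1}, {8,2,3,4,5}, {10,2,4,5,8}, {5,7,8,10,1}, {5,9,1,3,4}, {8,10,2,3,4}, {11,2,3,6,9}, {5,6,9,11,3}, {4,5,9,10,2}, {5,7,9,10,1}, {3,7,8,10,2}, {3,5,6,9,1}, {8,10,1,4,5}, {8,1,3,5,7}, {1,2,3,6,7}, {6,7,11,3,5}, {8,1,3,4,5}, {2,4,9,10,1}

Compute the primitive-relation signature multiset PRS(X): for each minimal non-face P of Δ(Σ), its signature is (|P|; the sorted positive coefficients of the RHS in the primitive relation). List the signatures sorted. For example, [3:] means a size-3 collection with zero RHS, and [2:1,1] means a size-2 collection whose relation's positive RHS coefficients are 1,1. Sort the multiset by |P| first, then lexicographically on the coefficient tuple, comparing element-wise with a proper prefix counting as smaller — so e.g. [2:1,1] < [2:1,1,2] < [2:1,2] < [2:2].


15 collections generate NE(X_Σ); each relation:

  • {4,6}:  v_{4} + v_{6} = 0  ⟹  sig = [2:]
  • {4,7}:  v_{4} + v_{7} = v_{10}  ⟹  sig = [2:1]
  • {6,10}:  v_{6} + v_{10} = v_{7}  ⟹  sig = [2:1]
  • {1,11}:  v_{1} + v_{11} = v_{6} + v_{9}  ⟹  sig = [2:1,1]
  • {4,11}:  v_{4} + v_{11} = v_{2} + v_{5}  ⟹  sig = [2:1,1]
  • {8,9}:  v_{8} + v_{9} = v_{4} + v_{5}  ⟹  sig = [2:1,1]
  • {6,8}:  v_{6} + v_{8} = v_{3} + v_{5} + v_{7}  ⟹  sig = [2:1,1,1]
  • {10,11}:  v_{10} + v_{11} = v_{2} + v_{5} + v_{7}  ⟹  sig = [2:1,1,1]
  • {8,11}:  v_{8} + v_{11} = v_{2} + v_{3} + 2·v_{5} + v_{7}  ⟹  sig = [2:1,1,1,2]
  • {3,7,9}:  v_{3} + v_{7} + v_{9} = 0  ⟹  sig = [3:]
  • {1,2,5}:  v_{1} + v_{2} + v_{5} = v_{9}  ⟹  sig = [3:1]
  • {1,2,8}:  v_{1} + v_{2} + v_{8} = v_{4}  ⟹  sig = [3:1]
  • {2,5,6}:  v_{2} + v_{5} + v_{6} = v_{11}  ⟹  sig = [3:1]
  • {3,5,10}:  v_{3} + v_{5} + v_{10} = v_{8}  ⟹  sig = [3:1]
  • {3,9,10}:  v_{3} + v_{9} + v_{10} = v_{4}  ⟹  sig = [3:1]

Signatures (|P|; sorted positive RHS coefficients), sorted:
    [2:]
    [2:1]
    [2:1]
    [2:1,1]
    [2:1,1]
    [2:1,1]
    [2:1,1,1]
    [2:1,1,1]
    [2:1,1,1,2]
    [3:]
    [3:1]
    [3:1]
    [3:1]
    [3:1]
    [3:1]


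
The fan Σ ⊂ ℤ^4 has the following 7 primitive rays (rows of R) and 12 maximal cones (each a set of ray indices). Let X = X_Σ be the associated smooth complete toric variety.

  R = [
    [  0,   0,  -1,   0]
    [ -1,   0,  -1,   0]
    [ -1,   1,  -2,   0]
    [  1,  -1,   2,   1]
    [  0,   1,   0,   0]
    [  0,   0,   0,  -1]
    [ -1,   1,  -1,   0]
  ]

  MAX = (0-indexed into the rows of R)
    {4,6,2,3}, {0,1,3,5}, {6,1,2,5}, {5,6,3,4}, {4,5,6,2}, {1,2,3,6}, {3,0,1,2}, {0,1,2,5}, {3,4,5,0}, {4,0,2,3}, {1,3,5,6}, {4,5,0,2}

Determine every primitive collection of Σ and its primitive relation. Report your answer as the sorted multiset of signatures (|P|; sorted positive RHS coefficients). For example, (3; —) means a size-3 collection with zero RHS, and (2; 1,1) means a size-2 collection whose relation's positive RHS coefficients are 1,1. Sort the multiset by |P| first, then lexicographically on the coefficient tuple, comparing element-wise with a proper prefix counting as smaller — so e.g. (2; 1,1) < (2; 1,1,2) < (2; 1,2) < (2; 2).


Primitive collections (3):

  • {0,6}:  v_{0} + v_{6} = v_{2} ; sig = (2; 1)
  • {1,4}:  v_{1} + v_{4} = v_{6} ; sig = (2; 1)
  • {2,3,5}:  v_{2} + v_{3} + v_{5} = 0 ; sig = (3; —)

Signatures (|P|; sorted positive RHS coefficients), sorted:
    |P|=2: 2 collections, coeffs (1), (1)
    |P|=3: 1 collection, coeffs ()


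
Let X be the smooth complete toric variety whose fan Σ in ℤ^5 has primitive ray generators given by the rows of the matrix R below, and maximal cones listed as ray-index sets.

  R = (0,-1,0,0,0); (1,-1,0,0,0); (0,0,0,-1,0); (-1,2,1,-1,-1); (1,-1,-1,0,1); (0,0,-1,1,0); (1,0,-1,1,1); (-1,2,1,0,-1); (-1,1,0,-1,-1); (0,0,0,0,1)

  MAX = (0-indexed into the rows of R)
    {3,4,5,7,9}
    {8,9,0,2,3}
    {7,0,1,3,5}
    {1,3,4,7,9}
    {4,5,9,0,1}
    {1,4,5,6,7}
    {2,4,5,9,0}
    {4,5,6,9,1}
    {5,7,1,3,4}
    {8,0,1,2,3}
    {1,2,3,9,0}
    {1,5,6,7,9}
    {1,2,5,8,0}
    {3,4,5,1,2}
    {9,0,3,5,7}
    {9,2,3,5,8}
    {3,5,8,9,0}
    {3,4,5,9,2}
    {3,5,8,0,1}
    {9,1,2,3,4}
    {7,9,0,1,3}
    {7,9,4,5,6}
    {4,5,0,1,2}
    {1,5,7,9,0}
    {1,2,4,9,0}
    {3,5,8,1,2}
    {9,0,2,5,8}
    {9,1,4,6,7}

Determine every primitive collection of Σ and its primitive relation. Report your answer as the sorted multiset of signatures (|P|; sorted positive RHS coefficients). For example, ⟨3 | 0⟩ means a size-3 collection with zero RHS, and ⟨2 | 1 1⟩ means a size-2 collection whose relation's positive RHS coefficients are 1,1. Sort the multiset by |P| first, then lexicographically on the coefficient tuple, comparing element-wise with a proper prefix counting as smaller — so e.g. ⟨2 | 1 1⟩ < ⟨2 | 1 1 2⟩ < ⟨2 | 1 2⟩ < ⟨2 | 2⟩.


Minimal non-faces — 14 found among 10 rays, 28 max cones:

  P = {2,7}:  v_{2} + v_{7} = v_{3}  ⟹  sig = ⟨2 | 1⟩
  P = {0,6}:  v_{0} + v_{6} = v_{1} + v_{5} + v_{9}  ⟹  sig = ⟨2 | 1 1 1⟩
  P = {6,8}:  v_{6} + v_{8} = v_{3} + v_{4} + v_{5}  ⟹  sig = ⟨2 | 1 1 1⟩
  P = {7,8}:  v_{7} + v_{8} = v_{0} + 2·v_{3} + v_{5}  ⟹  sig = ⟨2 | 1 1 2⟩
  P = {2,6}:  v_{2} + v_{6} = 2·v_{4} + v_{7}  ⟹  sig = ⟨2 | 1 2⟩
  P = {4,8}:  v_{4} + v_{8} = 2·v_{2} + v_{5}  ⟹  sig = ⟨2 | 1 2⟩
  P = {3,6}:  v_{3} + v_{6} = 2·v_{4} + 2·v_{7}  ⟹  sig = ⟨2 | 2 2⟩
  P = {0,4,7}:  v_{0} + v_{4} + v_{7} = 0  ⟹  sig = ⟨3 | 0⟩
  P = {0,3,4}:  v_{0} + v_{3} + v_{4} = v_{2}  ⟹  sig = ⟨3 | 1⟩
  P = {1,8,9}:  v_{1} + v_{8} + v_{9} = v_{2}  ⟹  sig = ⟨3 | 1⟩
  P = {0,2,3,5}:  v_{0} + v_{2} + v_{3} + v_{5} = v_{8}  ⟹  sig = ⟨4 | 1⟩
  P = {1,2,5,9}:  v_{1} + v_{2} + v_{5} + v_{9} = v_{4}  ⟹  sig = ⟨4 | 1⟩
  P = {1,3,5,9}:  v_{1} + v_{3} + v_{5} + v_{9} = v_{4} + v_{7}  ⟹  sig = ⟨4 | 1 1⟩
  P = {1,4,5,7,9}:  v_{1} + v_{4} + v_{5} + v_{7} + v_{9} = v_{6}  ⟹  sig = ⟨5 | 1⟩

Sorted signature multiset PRS(X):
[⟨2 | 1⟩, ⟨2 | 1 1 1⟩, ⟨2 | 1 1 1⟩, ⟨2 | 1 1 2⟩, ⟨2 | 1 2⟩, ⟨2 | 1 2⟩, ⟨2 | 2 2⟩, ⟨3 | 0⟩, ⟨3 | 1⟩, ⟨3 | 1⟩, ⟨4 | 1⟩, ⟨4 | 1⟩, ⟨4 | 1 1⟩, ⟨5 | 1⟩]


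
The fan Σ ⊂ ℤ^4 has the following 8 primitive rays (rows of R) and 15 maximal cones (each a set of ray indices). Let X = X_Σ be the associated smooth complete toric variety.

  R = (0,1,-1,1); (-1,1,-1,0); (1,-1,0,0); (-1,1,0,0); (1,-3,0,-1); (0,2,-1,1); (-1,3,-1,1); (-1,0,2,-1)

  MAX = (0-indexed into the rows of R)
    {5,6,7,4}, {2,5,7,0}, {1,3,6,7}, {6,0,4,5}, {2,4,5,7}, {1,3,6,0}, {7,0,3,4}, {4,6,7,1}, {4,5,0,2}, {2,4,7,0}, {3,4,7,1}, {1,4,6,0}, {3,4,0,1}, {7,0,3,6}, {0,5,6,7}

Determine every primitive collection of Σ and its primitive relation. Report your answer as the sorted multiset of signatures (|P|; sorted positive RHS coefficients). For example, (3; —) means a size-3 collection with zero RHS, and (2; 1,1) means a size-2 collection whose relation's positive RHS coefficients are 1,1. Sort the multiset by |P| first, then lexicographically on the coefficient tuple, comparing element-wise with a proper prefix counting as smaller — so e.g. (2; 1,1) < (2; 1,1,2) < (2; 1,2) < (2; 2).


Σ has 9 primitive collections:

  {2,3}:  v_{2} + v_{3} = 0  →  sig = (2; —)
  {2,6}:  v_{2} + v_{6} = v_{5}  →  sig = (2; 1)
  {3,5}:  v_{3} + v_{5} = v_{6}  →  sig = (2; 1)
  {1,2}:  v_{1} + v_{2} = v_{4} + v_{6}  →  sig = (2; 1,1)
  {1,5}:  v_{1} + v_{5} = v_{4} + 2·v_{6}  →  sig = (2; 1,2)
  {3,4,6}:  v_{3} + v_{4} + v_{6} = v_{1}  →  sig = (3; 1)
  {0,1,7}:  v_{0} + v_{1} + v_{7} = 2·v_{3}  →  sig = (3; 2)
  {0,4,5,7}:  v_{0} + v_{4} + v_{5} + v_{7} = 0  →  sig = (4; —)
  {0,4,6,7}:  v_{0} + v_{4} + v_{6} + v_{7} = v_{3}  →  sig = (4; 1)

Signatures (|P|; sorted positive RHS coefficients), sorted:
    (2; —)
    (2; 1)
    (2; 1)
    (2; 1,1)
    (2; 1,2)
    (3; 1)
    (3; 2)
    (4; —)
    (4; 1)


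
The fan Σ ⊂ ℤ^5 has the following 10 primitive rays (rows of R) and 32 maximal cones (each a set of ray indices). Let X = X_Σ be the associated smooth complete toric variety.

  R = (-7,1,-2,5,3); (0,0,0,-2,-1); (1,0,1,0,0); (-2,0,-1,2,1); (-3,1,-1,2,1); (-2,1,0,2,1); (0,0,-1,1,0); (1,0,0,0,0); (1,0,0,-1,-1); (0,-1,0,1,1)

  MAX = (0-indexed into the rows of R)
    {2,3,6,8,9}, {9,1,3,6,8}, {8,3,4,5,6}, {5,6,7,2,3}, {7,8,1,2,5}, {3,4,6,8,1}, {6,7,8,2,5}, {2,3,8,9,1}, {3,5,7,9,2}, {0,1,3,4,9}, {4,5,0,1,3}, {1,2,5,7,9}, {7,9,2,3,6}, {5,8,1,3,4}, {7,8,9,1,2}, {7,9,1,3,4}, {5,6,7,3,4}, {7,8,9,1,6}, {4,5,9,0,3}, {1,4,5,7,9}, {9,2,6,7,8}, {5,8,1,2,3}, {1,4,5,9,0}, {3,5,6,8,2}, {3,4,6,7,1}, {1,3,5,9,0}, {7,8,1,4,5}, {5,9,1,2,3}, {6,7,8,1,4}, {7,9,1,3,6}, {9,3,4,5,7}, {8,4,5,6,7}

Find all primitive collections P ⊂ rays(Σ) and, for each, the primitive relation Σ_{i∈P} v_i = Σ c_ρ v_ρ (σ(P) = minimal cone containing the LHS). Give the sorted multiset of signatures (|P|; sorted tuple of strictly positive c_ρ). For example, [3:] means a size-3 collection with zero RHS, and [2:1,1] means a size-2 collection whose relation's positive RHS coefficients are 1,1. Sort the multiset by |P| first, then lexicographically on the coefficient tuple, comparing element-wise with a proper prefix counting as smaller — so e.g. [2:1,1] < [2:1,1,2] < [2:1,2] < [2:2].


15 minimal non-faces of Δ(Σ) (on 10 rays):

  P={2,4}:  v_{2} + v_{4} = v_{5}  ⟹  sig = [2:1]
  P={0,2}:  v_{0} + v_{2} = v_{1} + v_{3} + 2·v_{5} + v_{9}  ⟹  sig = [2:1,1,1,2]
  P={0,8}:  v_{0} + v_{8} = v_{1} + 2·v_{3} + v_{5}  ⟹  sig = [2:1,1,2]
  P={0,6}:  v_{0} + v_{6} = 2·v_{3} + v_{4}  ⟹  sig = [2:1,2]
  P={0,7}:  v_{0} + v_{7} = 2·v_{4} + v_{9}  ⟹  sig = [2:1,2]
  P={1,2,6}:  v_{1} + v_{2} + v_{6} = v_{8}  ⟹  sig = [3:1]
  P={3,7,8}:  v_{3} + v_{7} + v_{8} = v_{6}  ⟹  sig = [3:1]
  P={4,8,9}:  v_{4} + v_{8} + v_{9} = v_{3}  ⟹  sig = [3:1]
  P={1,5,6}:  v_{1} + v_{5} + v_{6} = v_{4} + v_{8}  ⟹  sig = [3:1,1]
  P={5,8,9}:  v_{5} + v_{8} + v_{9} = v_{2} + v_{3}  ⟹  sig = [3:1,1]
  P={5,6,9}:  v_{5} + v_{6} + v_{9} = v_{2} + 2·v_{3} + v_{7}  ⟹  sig = [3:1,1,2]
  P={4,6,9}:  v_{4} + v_{6} + v_{9} = 2·v_{3} + v_{7}  ⟹  sig = [3:1,2]
  P={1,2,3,7}:  v_{1} + v_{2} + v_{3} + v_{7} = 0  ⟹  sig = [4:]
  P={1,3,5,7}:  v_{1} + v_{3} + v_{5} + v_{7} = v_{4}  ⟹  sig = [4:1]
  P={1,3,4,5,9}:  v_{1} + v_{3} + v_{4} + v_{5} + v_{9} = v_{0}  ⟹  sig = [5:1]

so the primitive-relation signature multiset is
{ [2:1],  [2:1,1,1,2],  [2:1,1,2],  [2:1,2] ×2,  [3:1] ×3,  [3:1,1] ×2,  [3:1,1,2],  [3:1,2],  [4:],  [4:1],  [5:1] }


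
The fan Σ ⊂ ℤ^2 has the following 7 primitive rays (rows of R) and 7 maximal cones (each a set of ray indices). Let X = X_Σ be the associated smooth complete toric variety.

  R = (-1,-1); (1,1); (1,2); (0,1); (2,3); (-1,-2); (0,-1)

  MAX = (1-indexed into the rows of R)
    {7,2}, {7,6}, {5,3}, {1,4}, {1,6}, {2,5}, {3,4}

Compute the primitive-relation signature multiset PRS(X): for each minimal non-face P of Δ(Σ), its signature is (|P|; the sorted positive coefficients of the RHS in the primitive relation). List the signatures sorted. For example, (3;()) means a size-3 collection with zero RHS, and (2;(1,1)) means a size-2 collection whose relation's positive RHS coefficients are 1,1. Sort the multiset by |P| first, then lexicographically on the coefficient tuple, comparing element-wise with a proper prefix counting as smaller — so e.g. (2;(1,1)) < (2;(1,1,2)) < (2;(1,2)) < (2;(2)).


Primitive collections (14):

  P = {1,2}:  v_{1} + v_{2} = 0  →  sig = (2;())
  P = {3,6}:  v_{3} + v_{6} = 0  →  sig = (2;())
  P = {4,7}:  v_{4} + v_{7} = 0  →  sig = (2;())
  P = {1,3}:  v_{1} + v_{3} = v_{4}  →  sig = (2;(1))
  P = {1,5}:  v_{1} + v_{5} = v_{3}  →  sig = (2;(1))
  P = {1,7}:  v_{1} + v_{7} = v_{6}  →  sig = (2;(1))
  P = {2,3}:  v_{2} + v_{3} = v_{5}  →  sig = (2;(1))
  P = {2,4}:  v_{2} + v_{4} = v_{3}  →  sig = (2;(1))
  P = {2,6}:  v_{2} + v_{6} = v_{7}  →  sig = (2;(1))
  P = {3,7}:  v_{3} + v_{7} = v_{2}  →  sig = (2;(1))
  P = {4,6}:  v_{4} + v_{6} = v_{1}  →  sig = (2;(1))
  P = {5,6}:  v_{5} + v_{6} = v_{2}  →  sig = (2;(1))
  P = {4,5}:  v_{4} + v_{5} = 2·v_{3}  →  sig = (2;(2))
  P = {5,7}:  v_{5} + v_{7} = 2·v_{2}  →  sig = (2;(2))

Sorted signature multiset PRS(X):
[(2;()), (2;()), (2;()), (2;(1)), (2;(1)), (2;(1)), (2;(1)), (2;(1)), (2;(1)), (2;(1)), (2;(1)), (2;(1)), (2;(2)), (2;(2))]


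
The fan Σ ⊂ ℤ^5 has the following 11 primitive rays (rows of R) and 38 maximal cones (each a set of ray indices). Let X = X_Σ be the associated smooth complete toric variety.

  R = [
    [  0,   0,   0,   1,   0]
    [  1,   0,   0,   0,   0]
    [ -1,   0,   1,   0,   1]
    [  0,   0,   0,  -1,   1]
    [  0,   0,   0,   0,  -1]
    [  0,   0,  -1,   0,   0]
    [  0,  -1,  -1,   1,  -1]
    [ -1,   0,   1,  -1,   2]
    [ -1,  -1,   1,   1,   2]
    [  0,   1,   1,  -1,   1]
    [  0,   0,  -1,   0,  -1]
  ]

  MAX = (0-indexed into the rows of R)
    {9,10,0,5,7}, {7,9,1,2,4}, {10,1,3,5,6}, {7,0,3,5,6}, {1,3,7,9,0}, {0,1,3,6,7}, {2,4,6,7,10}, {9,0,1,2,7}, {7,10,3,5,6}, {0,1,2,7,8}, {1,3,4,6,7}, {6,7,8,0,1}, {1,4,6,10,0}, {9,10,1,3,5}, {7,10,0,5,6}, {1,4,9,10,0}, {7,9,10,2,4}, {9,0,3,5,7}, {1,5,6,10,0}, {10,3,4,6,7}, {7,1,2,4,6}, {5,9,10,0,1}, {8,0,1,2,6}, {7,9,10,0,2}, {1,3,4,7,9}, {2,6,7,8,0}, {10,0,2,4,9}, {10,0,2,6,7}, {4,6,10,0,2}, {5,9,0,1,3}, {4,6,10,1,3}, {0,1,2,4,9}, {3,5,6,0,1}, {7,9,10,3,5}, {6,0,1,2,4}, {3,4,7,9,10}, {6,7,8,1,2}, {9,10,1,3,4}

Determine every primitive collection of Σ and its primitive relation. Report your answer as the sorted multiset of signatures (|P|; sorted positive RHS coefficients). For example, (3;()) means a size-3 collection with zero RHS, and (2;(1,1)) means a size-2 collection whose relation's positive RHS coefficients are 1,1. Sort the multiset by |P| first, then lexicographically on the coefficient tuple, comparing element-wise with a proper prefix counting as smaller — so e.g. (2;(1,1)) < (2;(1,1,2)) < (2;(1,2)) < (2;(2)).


The 16 primitive collections of Σ (r=11, n=5):

  P={6,9}:  v_{6} + v_{9} = 0  →  sig = (2;())
  P={2,3}:  v_{2} + v_{3} = v_{7}  →  sig = (2;(1))
  P={4,5}:  v_{4} + v_{5} = v_{10}  →  sig = (2;(1))
  P={2,5}:  v_{2} + v_{5} = v_{0} + v_{7} + v_{10}  →  sig = (2;(1,1,1))
  P={8,10}:  v_{8} + v_{10} = v_{0} + v_{6} + v_{7}  →  sig = (2;(1,1,1))
  P={8,9}:  v_{8} + v_{9} = v_{0} + v_{1} + v_{2} + v_{7}  →  sig = (2;(1,1,1,1))
  P={3,8}:  v_{3} + v_{8} = v_{0} + v_{1} + v_{6} + 2·v_{7}  →  sig = (2;(1,1,1,2))
  P={5,8}:  v_{5} + v_{8} = 2·v_{0} + v_{3} + v_{6} + v_{7}  →  sig = (2;(1,1,1,2))
  P={4,8}:  v_{4} + v_{8} = v_{1} + 2·v_{2} + v_{6}  →  sig = (2;(1,1,2))
  P={0,3,4}:  v_{0} + v_{3} + v_{4} = 0  →  sig = (3;())
  P={1,2,10}:  v_{1} + v_{2} + v_{10} = 0  →  sig = (3;())
  P={0,3,10}:  v_{0} + v_{3} + v_{10} = v_{5}  →  sig = (3;(1))
  P={0,4,7}:  v_{0} + v_{4} + v_{7} = v_{2}  →  sig = (3;(1))
  P={1,7,10}:  v_{1} + v_{7} + v_{10} = v_{3}  →  sig = (3;(1))
  P={1,5,7}:  v_{1} + v_{5} + v_{7} = v_{0} + 2·v_{3}  →  sig = (3;(1,2))
  P={0,1,2,6,7}:  v_{0} + v_{1} + v_{2} + v_{6} + v_{7} = v_{8}  →  sig = (5;(1))

Signatures (|P|; sorted positive RHS coefficients), sorted:
[(2;()), (2;(1)), (2;(1)), (2;(1,1,1)), (2;(1,1,1)), (2;(1,1,1,1)), (2;(1,1,1,2)), (2;(1,1,1,2)), (2;(1,1,2)), (3;()), (3;()), (3;(1)), (3;(1)), (3;(1)), (3;(1,2)), (5;(1))]


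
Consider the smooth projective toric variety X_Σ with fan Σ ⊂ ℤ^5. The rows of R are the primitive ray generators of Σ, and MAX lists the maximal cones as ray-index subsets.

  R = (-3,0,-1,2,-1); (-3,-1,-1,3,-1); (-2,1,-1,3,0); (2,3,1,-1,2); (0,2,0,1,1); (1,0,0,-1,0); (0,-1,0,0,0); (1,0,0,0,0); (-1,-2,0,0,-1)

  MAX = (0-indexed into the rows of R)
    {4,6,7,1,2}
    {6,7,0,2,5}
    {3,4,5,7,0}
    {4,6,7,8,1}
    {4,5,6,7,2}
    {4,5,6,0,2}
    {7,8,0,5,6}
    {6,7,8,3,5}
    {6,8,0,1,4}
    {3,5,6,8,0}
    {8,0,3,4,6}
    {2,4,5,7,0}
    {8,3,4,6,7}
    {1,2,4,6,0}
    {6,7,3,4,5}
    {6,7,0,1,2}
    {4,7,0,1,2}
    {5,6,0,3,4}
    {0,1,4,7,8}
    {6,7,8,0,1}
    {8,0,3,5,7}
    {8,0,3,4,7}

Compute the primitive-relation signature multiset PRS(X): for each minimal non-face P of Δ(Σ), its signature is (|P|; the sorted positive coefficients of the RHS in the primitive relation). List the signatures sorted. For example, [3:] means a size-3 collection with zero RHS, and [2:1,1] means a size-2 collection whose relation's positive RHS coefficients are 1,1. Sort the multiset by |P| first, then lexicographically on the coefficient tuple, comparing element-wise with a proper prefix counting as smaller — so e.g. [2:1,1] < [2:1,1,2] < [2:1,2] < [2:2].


Δ(Σ) — 9 vertices, 7 min non-faces:

  P = {2,8}:  v_{2} + v_{8} = v_{1}  ⟹  sig = [2:1]
  P = {1,5}:  v_{1} + v_{5} = v_{0} + v_{6} + v_{7}  ⟹  sig = [2:1,1,1]
  P = {1,3}:  v_{1} + v_{3} = 2·v_{4} + v_{8}  ⟹  sig = [2:1,2]
  P = {2,3}:  v_{2} + v_{3} = 2·v_{4}  ⟹  sig = [2:2]
  P = {4,5,8}:  v_{4} + v_{5} + v_{8} = 0  ⟹  sig = [3:]
  P = {0,3,6,7}:  v_{0} + v_{3} + v_{6} + v_{7} = v_{4}  ⟹  sig = [4:1]
  P = {0,4,6,7}:  v_{0} + v_{4} + v_{6} + v_{7} = v_{2}  ⟹  sig = [4:1]

Sorted signature multiset PRS(X):
{ [2:1],  [2:1,1,1],  [2:1,2],  [2:2],  [3:],  [4:1] ×2 }


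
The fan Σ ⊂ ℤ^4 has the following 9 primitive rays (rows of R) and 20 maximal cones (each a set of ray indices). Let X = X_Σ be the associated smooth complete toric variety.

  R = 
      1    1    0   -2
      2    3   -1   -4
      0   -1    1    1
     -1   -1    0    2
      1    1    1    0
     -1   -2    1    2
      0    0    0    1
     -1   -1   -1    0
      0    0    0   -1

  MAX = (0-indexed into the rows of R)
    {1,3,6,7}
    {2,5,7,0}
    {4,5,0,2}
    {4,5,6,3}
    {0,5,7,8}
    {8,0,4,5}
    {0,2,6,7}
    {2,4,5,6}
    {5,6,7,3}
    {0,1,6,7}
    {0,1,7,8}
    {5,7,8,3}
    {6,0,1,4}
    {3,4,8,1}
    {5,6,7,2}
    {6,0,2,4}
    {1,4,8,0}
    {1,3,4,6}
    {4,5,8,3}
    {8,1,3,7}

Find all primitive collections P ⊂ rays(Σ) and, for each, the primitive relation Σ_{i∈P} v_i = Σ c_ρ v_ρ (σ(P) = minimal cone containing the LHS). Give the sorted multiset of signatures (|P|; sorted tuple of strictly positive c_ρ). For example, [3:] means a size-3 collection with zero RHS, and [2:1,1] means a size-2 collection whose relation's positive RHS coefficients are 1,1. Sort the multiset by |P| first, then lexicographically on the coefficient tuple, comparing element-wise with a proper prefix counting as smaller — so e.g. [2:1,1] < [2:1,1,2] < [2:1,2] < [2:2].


The 8 primitive collections of Σ (r=9, n=4):

  P={0,3}:  v_{0} + v_{3} = 0  ⇒ sig = [2:]
  P={4,7}:  v_{4} + v_{7} = 0  ⇒ sig = [2:]
  P={6,8}:  v_{6} + v_{8} = 0  ⇒ sig = [2:]
  P={1,5}:  v_{1} + v_{5} = v_{0}  ⇒ sig = [2:1]
  P={2,3}:  v_{2} + v_{3} = v_{5} + v_{6}  ⇒ sig = [2:1,1]
  P={2,8}:  v_{2} + v_{8} = v_{0} + v_{5}  ⇒ sig = [2:1,1]
  P={1,2}:  v_{1} + v_{2} = 2·v_{0} + v_{6}  ⇒ sig = [2:1,2]
  P={0,5,6}:  v_{0} + v_{5} + v_{6} = v_{2}  ⇒ sig = [3:1]

Sorted signature multiset PRS(X):
    [2:]
    [2:]
    [2:]
    [2:1]
    [2:1,1]
    [2:1,1]
    [2:1,2]
    [3:1]


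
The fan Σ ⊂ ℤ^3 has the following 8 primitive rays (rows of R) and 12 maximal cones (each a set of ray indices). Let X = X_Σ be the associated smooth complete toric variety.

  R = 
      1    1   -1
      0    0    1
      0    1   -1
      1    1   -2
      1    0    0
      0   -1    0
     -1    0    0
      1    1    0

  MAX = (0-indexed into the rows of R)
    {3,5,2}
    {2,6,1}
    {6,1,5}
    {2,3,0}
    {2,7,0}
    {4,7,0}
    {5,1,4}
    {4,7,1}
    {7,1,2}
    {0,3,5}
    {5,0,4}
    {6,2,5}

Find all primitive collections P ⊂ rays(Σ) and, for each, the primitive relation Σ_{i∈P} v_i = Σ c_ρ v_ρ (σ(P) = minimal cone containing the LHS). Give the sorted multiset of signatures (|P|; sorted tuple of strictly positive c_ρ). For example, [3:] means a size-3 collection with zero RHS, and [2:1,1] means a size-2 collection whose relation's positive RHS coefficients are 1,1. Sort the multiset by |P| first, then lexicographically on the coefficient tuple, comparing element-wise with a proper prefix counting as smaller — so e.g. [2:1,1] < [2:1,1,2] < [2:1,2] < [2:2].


The 12 primitive collections of Σ (r=8, n=3):

  • {4,6}:  v_{4} + v_{6} = 0  ⟹  sig = [2:]
  • {0,1}:  v_{0} + v_{1} = v_{7}  ⟹  sig = [2:1]
  • {0,6}:  v_{0} + v_{6} = v_{2}  ⟹  sig = [2:1]
  • {1,3}:  v_{1} + v_{3} = v_{0}  ⟹  sig = [2:1]
  • {2,4}:  v_{2} + v_{4} = v_{0}  ⟹  sig = [2:1]
  • {5,7}:  v_{5} + v_{7} = v_{4}  ⟹  sig = [2:1]
  • {6,7}:  v_{6} + v_{7} = v_{1} + v_{2}  ⟹  sig = [2:1,1]
  • {3,4}:  v_{3} + v_{4} = 2·v_{0} + v_{5}  ⟹  sig = [2:1,2]
  • {3,6}:  v_{3} + v_{6} = 2·v_{2} + v_{5}  ⟹  sig = [2:1,2]
  • {3,7}:  v_{3} + v_{7} = 2·v_{0}  ⟹  sig = [2:2]
  • {1,2,5}:  v_{1} + v_{2} + v_{5} = 0  ⟹  sig = [3:]
  • {0,2,5}:  v_{0} + v_{2} + v_{5} = v_{3}  ⟹  sig = [3:1]

Signatures (|P|; sorted positive RHS coefficients), sorted:
    [2:]
    [2:1]
    [2:1]
    [2:1]
    [2:1]
    [2:1]
    [2:1,1]
    [2:1,2]
    [2:1,2]
    [2:2]
    [3:]
    [3:1]


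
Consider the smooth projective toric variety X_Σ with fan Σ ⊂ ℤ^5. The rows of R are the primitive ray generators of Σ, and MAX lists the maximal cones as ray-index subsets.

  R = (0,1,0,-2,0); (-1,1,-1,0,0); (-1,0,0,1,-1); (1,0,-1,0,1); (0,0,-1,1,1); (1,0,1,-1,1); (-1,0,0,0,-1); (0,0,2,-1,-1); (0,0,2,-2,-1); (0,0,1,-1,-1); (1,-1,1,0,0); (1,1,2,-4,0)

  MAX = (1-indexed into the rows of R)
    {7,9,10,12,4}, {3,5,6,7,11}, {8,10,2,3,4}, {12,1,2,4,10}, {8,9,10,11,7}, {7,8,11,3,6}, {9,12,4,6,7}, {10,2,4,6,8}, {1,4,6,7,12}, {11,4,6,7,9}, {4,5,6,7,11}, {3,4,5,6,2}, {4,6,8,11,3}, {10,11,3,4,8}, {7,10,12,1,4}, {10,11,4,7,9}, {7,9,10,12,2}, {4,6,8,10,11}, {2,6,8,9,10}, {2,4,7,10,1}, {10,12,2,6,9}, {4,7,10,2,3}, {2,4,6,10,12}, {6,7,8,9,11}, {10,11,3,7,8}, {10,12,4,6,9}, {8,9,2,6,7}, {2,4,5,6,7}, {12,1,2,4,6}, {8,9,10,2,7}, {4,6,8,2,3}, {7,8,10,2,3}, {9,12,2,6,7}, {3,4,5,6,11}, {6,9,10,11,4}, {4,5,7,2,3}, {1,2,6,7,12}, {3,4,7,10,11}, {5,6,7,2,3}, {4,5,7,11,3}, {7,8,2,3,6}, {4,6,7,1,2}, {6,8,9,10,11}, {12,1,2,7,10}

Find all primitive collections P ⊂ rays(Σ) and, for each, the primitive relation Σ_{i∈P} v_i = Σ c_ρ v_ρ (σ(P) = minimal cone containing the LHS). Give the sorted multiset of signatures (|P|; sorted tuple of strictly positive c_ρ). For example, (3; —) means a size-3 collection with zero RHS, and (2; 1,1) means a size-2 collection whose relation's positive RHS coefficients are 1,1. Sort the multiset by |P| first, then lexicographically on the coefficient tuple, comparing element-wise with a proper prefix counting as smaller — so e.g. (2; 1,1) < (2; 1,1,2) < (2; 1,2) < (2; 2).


22 minimal non-faces of Δ(Σ) (on 12 rays):

  • {2,11}:  v_{2} + v_{11} = 0  so sig = (2; —)
  • {5,10}:  v_{5} + v_{10} = 0  so sig = (2; —)
  • {1,3}:  v_{1} + v_{3} = v_{2} + v_{10}  so sig = (2; 1,1)
  • {1,9}:  v_{1} + v_{9} = v_{7} + v_{12}  so sig = (2; 1,1)
  • {1,11}:  v_{1} + v_{11} = v_{4} + v_{9}  so sig = (2; 1,1)
  • {3,9}:  v_{3} + v_{9} = v_{7} + v_{8}  so sig = (2; 1,1)
  • {5,8}:  v_{5} + v_{8} = v_{3} + v_{6}  so sig = (2; 1,1)
  • {5,9}:  v_{5} + v_{9} = v_{6} + v_{7}  so sig = (2; 1,1)
  • {5,12}:  v_{5} + v_{12} = v_{1} + v_{6}  so sig = (2; 1,1)
  • {1,5}:  v_{1} + v_{5} = v_{2} + v_{4} + v_{6} + v_{7}  so sig = (2; 1,1,1,1)
  • {11,12}:  v_{11} + v_{12} = v_{4} + v_{6} + v_{9} + v_{10}  so sig = (2; 1,1,1,1)
  • {1,8}:  v_{1} + v_{8} = v_{2} + v_{6} + 2·v_{10}  so sig = (2; 1,1,2)
  • {3,12}:  v_{3} + v_{12} = v_{2} + v_{6} + 2·v_{10}  so sig = (2; 1,1,2)
  • {8,12}:  v_{8} + v_{12} = v_{2} + 2·v_{6} + 3·v_{10}  so sig = (2; 1,2,3)
  • {1,6,10}:  v_{1} + v_{6} + v_{10} = v_{12}  so sig = (3; 1)
  • {2,4,9}:  v_{2} + v_{4} + v_{9} = v_{1}  so sig = (3; 1)
  • {3,6,10}:  v_{3} + v_{6} + v_{10} = v_{8}  so sig = (3; 1)
  • {4,7,8}:  v_{4} + v_{7} + v_{8} = v_{10}  so sig = (3; 1)
  • {6,7,10}:  v_{6} + v_{7} + v_{10} = v_{9}  so sig = (3; 1)
  • {4,8,9}:  v_{4} + v_{8} + v_{9} = v_{6} + 2·v_{10}  so sig = (3; 1,2)
  • {3,4,6,7}:  v_{3} + v_{4} + v_{6} + v_{7} = 0  so sig = (4; —)
  • {2,4,7,12}:  v_{2} + v_{4} + v_{7} + v_{12} = 2·v_{1}  so sig = (4; 2)

so the primitive-relation signature multiset is
[(2; —), (2; —), (2; 1,1), (2; 1,1), (2; 1,1), (2; 1,1), (2; 1,1), (2; 1,1), (2; 1,1), (2; 1,1,1,1), (2; 1,1,1,1), (2; 1,1,2), (2; 1,1,2), (2; 1,2,3), (3; 1), (3; 1), (3; 1), (3; 1), (3; 1), (3; 1,2), (4; —), (4; 2)]


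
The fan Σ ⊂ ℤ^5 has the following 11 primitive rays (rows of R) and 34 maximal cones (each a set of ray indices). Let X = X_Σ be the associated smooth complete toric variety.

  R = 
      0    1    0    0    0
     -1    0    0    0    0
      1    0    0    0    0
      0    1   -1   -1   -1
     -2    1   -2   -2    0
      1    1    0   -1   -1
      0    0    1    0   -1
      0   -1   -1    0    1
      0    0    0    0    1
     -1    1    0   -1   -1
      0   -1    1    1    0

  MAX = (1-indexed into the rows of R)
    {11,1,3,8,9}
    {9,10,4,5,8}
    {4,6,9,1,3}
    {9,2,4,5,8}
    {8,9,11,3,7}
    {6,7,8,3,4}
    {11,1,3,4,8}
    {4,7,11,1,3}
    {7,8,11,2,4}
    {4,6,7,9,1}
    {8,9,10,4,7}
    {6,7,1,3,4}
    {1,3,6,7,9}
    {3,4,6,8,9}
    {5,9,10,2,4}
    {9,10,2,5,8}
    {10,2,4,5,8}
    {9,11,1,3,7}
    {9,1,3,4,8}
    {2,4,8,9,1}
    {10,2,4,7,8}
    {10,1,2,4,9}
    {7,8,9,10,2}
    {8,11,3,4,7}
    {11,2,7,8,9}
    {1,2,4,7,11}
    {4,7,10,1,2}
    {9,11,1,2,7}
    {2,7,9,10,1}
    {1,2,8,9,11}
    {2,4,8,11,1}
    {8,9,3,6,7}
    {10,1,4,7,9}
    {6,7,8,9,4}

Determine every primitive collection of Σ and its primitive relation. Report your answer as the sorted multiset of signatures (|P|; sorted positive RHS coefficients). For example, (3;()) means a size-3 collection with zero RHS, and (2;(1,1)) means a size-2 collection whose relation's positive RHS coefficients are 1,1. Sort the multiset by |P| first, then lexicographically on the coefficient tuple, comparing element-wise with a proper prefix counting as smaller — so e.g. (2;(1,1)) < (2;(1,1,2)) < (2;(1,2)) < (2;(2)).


|primitive collections| = 18. Relations:

  • {2,3}:  v_{2} + v_{3} = 0 ; sig = (2;())
  • {6,11}:  v_{6} + v_{11} = v_{3} + v_{7} ; sig = (2;(1,1))
  • {10,11}:  v_{10} + v_{11} = v_{2} + v_{7} ; sig = (2;(1,1))
  • {2,6}:  v_{2} + v_{6} = v_{4} + v_{7} + v_{9} ; sig = (2;(1,1,1))
  • {3,10}:  v_{3} + v_{10} = v_{4} + v_{7} + v_{9} ; sig = (2;(1,1,1))
  • {5,11}:  v_{5} + v_{11} = v_{2} + v_{8} + v_{10} ; sig = (2;(1,1,1))
  • {3,5}:  v_{3} + v_{5} = v_{4} + v_{8} + v_{9} + v_{10} ; sig = (2;(1,1,1,1))
  • {5,6}:  v_{5} + v_{6} = 2·v_{4} + v_{7} + v_{8} + 2·v_{9} + v_{10} ; sig = (2;(1,1,1,2,2))
  • {5,7}:  v_{5} + v_{7} = v_{8} + 2·v_{10} ; sig = (2;(1,2))
  • {1,5}:  v_{1} + v_{5} = 2·v_{2} + 2·v_{4} + 2·v_{9} ; sig = (2;(2,2,2))
  • {6,10}:  v_{6} + v_{10} = 2·v_{4} + 2·v_{7} + 2·v_{9} ; sig = (2;(2,2,2))
  • {1,7,8}:  v_{1} + v_{7} + v_{8} = 0 ; sig = (3;())
  • {4,9,11}:  v_{4} + v_{9} + v_{11} = 0 ; sig = (3;())
  • {1,6,8}:  v_{1} + v_{6} + v_{8} = v_{3} + v_{4} + v_{9} ; sig = (3;(1,1,1))
  • {1,8,10}:  v_{1} + v_{8} + v_{10} = v_{2} + v_{4} + v_{9} ; sig = (3;(1,1,1))
  • {2,4,7,9}:  v_{2} + v_{4} + v_{7} + v_{9} = v_{10} ; sig = (4;(1))
  • {3,4,7,9}:  v_{3} + v_{4} + v_{7} + v_{9} = v_{6} ; sig = (4;(1))
  • {2,4,8,9,10}:  v_{2} + v_{4} + v_{8} + v_{9} + v_{10} = v_{5} ; sig = (5;(1))

so the primitive-relation signature multiset is
[(2;()), (2;(1,1)), (2;(1,1)), (2;(1,1,1)), (2;(1,1,1)), (2;(1,1,1)), (2;(1,1,1,1)), (2;(1,1,1,2,2)), (2;(1,2)), (2;(2,2,2)), (2;(2,2,2)), (3;()), (3;()), (3;(1,1,1)), (3;(1,1,1)), (4;(1)), (4;(1)), (5;(1))]


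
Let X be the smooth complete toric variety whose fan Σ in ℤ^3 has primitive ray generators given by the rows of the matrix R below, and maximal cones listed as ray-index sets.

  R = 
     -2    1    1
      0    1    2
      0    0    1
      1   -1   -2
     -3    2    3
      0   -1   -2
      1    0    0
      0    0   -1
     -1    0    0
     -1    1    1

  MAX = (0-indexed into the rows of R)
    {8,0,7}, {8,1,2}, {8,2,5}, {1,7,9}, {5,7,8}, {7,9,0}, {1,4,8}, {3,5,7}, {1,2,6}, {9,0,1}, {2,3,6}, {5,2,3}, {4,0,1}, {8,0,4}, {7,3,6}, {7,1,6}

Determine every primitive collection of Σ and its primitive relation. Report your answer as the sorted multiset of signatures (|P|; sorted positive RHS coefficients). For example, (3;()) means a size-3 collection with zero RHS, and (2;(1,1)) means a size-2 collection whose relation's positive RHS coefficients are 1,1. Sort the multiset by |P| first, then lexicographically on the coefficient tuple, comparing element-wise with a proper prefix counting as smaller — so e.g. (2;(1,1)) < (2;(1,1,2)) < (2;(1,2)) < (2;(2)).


The 24 primitive collections of Σ (r=10, n=3):

  • {1,5}:  v_{1} + v_{5} = 0  so sig = (2;())
  • {2,7}:  v_{2} + v_{7} = 0  so sig = (2;())
  • {6,8}:  v_{6} + v_{8} = 0  so sig = (2;())
  • {0,6}:  v_{0} + v_{6} = v_{9}  so sig = (2;(1))
  • {1,3}:  v_{1} + v_{3} = v_{6}  so sig = (2;(1))
  • {3,4}:  v_{3} + v_{4} = v_{0}  so sig = (2;(1))
  • {3,8}:  v_{3} + v_{8} = v_{5}  so sig = (2;(1))
  • {3,9}:  v_{3} + v_{9} = v_{7}  so sig = (2;(1))
  • {5,6}:  v_{5} + v_{6} = v_{3}  so sig = (2;(1))
  • {8,9}:  v_{8} + v_{9} = v_{0}  so sig = (2;(1))
  • {0,3}:  v_{0} + v_{3} = v_{7} + v_{8}  so sig = (2;(1,1))
  • {2,9}:  v_{2} + v_{9} = v_{1} + v_{8}  so sig = (2;(1,1))
  • {4,5}:  v_{4} + v_{5} = v_{0} + v_{8}  so sig = (2;(1,1))
  • {4,6}:  v_{4} + v_{6} = v_{0} + v_{1}  so sig = (2;(1,1))
  • {4,7}:  v_{4} + v_{7} = v_{0} + v_{9}  so sig = (2;(1,1))
  • {5,9}:  v_{5} + v_{9} = v_{7} + v_{8}  so sig = (2;(1,1))
  • {6,9}:  v_{6} + v_{9} = v_{1} + v_{7}  so sig = (2;(1,1))
  • {0,2}:  v_{0} + v_{2} = v_{1} + 2·v_{8}  so sig = (2;(1,2))
  • {0,5}:  v_{0} + v_{5} = v_{7} + 2·v_{8}  so sig = (2;(1,2))
  • {4,9}:  v_{4} + v_{9} = 2·v_{0} + v_{1}  so sig = (2;(1,2))
  • {2,4}:  v_{2} + v_{4} = 2·v_{1} + 3·v_{8}  so sig = (2;(2,3))
  • {0,1,8}:  v_{0} + v_{1} + v_{8} = v_{4}  so sig = (3;(1))
  • {1,7,8}:  v_{1} + v_{7} + v_{8} = v_{9}  so sig = (3;(1))
  • {0,1,7}:  v_{0} + v_{1} + v_{7} = 2·v_{9}  so sig = (3;(2))

Signatures (|P|; sorted positive RHS coefficients), sorted:
[(2;()), (2;()), (2;()), (2;(1)), (2;(1)), (2;(1)), (2;(1)), (2;(1)), (2;(1)), (2;(1)), (2;(1,1)), (2;(1,1)), (2;(1,1)), (2;(1,1)), (2;(1,1)), (2;(1,1)), (2;(1,1)), (2;(1,2)), (2;(1,2)), (2;(1,2)), (2;(2,3)), (3;(1)), (3;(1)), (3;(2))]


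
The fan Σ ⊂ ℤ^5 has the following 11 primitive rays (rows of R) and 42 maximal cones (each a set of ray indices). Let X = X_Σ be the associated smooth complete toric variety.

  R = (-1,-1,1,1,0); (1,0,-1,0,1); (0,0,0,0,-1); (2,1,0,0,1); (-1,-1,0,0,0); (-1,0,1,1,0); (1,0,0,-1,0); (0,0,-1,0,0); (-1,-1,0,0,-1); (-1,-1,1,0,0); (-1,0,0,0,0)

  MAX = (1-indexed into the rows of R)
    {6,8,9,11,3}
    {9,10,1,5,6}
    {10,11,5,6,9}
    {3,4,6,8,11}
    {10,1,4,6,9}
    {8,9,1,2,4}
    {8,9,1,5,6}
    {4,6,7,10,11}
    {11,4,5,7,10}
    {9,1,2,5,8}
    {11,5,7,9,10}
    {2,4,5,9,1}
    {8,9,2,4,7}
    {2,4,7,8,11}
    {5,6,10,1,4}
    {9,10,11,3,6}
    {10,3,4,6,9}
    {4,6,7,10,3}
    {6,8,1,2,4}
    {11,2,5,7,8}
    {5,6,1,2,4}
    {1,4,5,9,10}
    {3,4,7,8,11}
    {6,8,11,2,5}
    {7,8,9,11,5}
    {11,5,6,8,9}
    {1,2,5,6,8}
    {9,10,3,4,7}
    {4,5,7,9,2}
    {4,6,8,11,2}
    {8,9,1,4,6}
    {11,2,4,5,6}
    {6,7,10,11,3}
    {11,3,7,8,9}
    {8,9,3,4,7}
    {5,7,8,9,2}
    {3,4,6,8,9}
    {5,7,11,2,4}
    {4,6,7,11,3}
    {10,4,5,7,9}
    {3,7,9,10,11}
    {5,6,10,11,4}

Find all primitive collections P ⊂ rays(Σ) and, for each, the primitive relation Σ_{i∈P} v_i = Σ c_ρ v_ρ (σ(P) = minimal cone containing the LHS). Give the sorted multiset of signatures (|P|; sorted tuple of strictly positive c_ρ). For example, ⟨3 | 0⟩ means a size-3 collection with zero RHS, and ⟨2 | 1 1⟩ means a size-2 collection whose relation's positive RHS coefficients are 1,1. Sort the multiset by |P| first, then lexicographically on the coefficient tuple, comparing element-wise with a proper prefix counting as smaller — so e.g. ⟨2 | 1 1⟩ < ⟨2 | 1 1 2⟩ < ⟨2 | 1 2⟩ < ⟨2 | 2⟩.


|primitive collections| = 17. Relations:

  • {3,5}:  v_{3} + v_{5} = v_{9} — sig = ⟨2 | 1⟩
  • {8,10}:  v_{8} + v_{10} = v_{5} — sig = ⟨2 | 1⟩
  • {1,11}:  v_{1} + v_{11} = v_{5} + v_{6} — sig = ⟨2 | 1 1⟩
  • {1,7}:  v_{1} + v_{7} = v_{4} + v_{9} + v_{10} — sig = ⟨2 | 1 1 1⟩
  • {2,3}:  v_{2} + v_{3} = v_{4} + v_{8} + v_{9} — sig = ⟨2 | 1 1 1⟩
  • {1,3}:  v_{1} + v_{3} = v_{4} + v_{6} + 2·v_{9} — sig = ⟨2 | 1 1 2⟩
  • {2,10}:  v_{2} + v_{10} = v_{4} + 2·v_{5} — sig = ⟨2 | 1 2⟩
  • {4,9,11}:  v_{4} + v_{9} + v_{11} = 0 — sig = ⟨3 | 0⟩
  • {6,7,8}:  v_{6} + v_{7} + v_{8} = 0 — sig = ⟨3 | 0⟩
  • {4,5,8}:  v_{4} + v_{5} + v_{8} = v_{2} — sig = ⟨3 | 1⟩
  • {5,6,7}:  v_{5} + v_{6} + v_{7} = v_{10} — sig = ⟨3 | 1⟩
  • {2,6,7}:  v_{2} + v_{6} + v_{7} = v_{4} + v_{5} — sig = ⟨3 | 1 1⟩
  • {2,6,9}:  v_{2} + v_{6} + v_{9} = v_{1} + v_{8} — sig = ⟨3 | 1 1⟩
  • {2,9,11}:  v_{2} + v_{9} + v_{11} = v_{5} + v_{8} — sig = ⟨3 | 1 1⟩
  • {6,7,9}:  v_{6} + v_{7} + v_{9} = v_{3} + v_{10} — sig = ⟨3 | 1 1⟩
  • {4,5,6,9}:  v_{4} + v_{5} + v_{6} + v_{9} = v_{1} — sig = ⟨4 | 1⟩
  • {3,4,10,11}:  v_{3} + v_{4} + v_{10} + v_{11} = v_{6} + v_{7} — sig = ⟨4 | 1 1⟩

so the primitive-relation signature multiset is
{ ⟨2 | 1⟩ ×2,  ⟨2 | 1 1⟩,  ⟨2 | 1 1 1⟩ ×2,  ⟨2 | 1 1 2⟩,  ⟨2 | 1 2⟩,  ⟨3 | 0⟩ ×2,  ⟨3 | 1⟩ ×2,  ⟨3 | 1 1⟩ ×4,  ⟨4 | 1⟩,  ⟨4 | 1 1⟩ }


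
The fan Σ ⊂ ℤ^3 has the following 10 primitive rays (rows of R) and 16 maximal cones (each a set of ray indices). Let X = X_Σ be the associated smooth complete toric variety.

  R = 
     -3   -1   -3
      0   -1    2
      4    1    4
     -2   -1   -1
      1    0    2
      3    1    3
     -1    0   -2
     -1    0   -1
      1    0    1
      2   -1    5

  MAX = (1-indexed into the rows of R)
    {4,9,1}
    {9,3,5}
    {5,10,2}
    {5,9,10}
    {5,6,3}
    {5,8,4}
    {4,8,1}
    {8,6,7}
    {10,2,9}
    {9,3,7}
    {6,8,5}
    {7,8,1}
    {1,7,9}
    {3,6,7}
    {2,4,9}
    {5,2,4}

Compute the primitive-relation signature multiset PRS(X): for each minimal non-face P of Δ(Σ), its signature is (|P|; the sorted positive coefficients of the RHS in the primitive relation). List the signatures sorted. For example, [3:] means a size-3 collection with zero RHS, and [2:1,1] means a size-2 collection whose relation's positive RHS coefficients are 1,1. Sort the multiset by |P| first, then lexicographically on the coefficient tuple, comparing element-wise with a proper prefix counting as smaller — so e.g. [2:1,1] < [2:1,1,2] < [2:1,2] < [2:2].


Minimal non-faces — 23 found among 10 rays, 16 max cones:

  P={1,6}:  v_{1} + v_{6} = 0 — sig = [2:]
  P={5,7}:  v_{5} + v_{7} = 0 — sig = [2:]
  P={8,9}:  v_{8} + v_{9} = 0 — sig = [2:]
  P={1,3}:  v_{1} + v_{3} = v_{9} — sig = [2:1]
  P={1,5}:  v_{1} + v_{5} = v_{4} — sig = [2:1]
  P={3,8}:  v_{3} + v_{8} = v_{6} — sig = [2:1]
  P={4,6}:  v_{4} + v_{6} = v_{5} — sig = [2:1]
  P={4,7}:  v_{4} + v_{7} = v_{1} — sig = [2:1]
  P={6,9}:  v_{6} + v_{9} = v_{3} — sig = [2:1]
  P={2,7}:  v_{2} + v_{7} = v_{4} + v_{9} — sig = [2:1,1]
  P={2,8}:  v_{2} + v_{8} = v_{4} + v_{5} — sig = [2:1,1]
  P={3,4}:  v_{3} + v_{4} = v_{5} + v_{9} — sig = [2:1,1]
  P={7,10}:  v_{7} + v_{10} = v_{2} + v_{9} — sig = [2:1,1]
  P={8,10}:  v_{8} + v_{10} = v_{2} + v_{5} — sig = [2:1,1]
  P={1,10}:  v_{1} + v_{10} = v_{2} + v_{4} + v_{9} — sig = [2:1,1,1]
  P={1,2}:  v_{1} + v_{2} = 2·v_{4} + v_{9} — sig = [2:1,2]
  P={2,6}:  v_{2} + v_{6} = 2·v_{5} + v_{9} — sig = [2:1,2]
  P={4,10}:  v_{4} + v_{10} = 2·v_{2} — sig = [2:2]
  P={2,3}:  v_{2} + v_{3} = 2·v_{5} + 2·v_{9} — sig = [2:2,2]
  P={6,10}:  v_{6} + v_{10} = 3·v_{5} + 2·v_{9} — sig = [2:2,3]
  P={3,10}:  v_{3} + v_{10} = 3·v_{5} + 3·v_{9} — sig = [2:3,3]
  P={2,5,9}:  v_{2} + v_{5} + v_{9} = v_{10} — sig = [3:1]
  P={4,5,9}:  v_{4} + v_{5} + v_{9} = v_{2} — sig = [3:1]

so the primitive-relation signature multiset is
    |P|=2: 21 collections, coeffs (), (), (), (1), (1), (1), (1), (1), (1), (1,1), (1,1), (1,1), (1,1), (1,1), (1,1,1), (1,2), (1,2), (2), (2,2), (2,3), (3,3)
    |P|=3: 2 collections, coeffs (1), (1)


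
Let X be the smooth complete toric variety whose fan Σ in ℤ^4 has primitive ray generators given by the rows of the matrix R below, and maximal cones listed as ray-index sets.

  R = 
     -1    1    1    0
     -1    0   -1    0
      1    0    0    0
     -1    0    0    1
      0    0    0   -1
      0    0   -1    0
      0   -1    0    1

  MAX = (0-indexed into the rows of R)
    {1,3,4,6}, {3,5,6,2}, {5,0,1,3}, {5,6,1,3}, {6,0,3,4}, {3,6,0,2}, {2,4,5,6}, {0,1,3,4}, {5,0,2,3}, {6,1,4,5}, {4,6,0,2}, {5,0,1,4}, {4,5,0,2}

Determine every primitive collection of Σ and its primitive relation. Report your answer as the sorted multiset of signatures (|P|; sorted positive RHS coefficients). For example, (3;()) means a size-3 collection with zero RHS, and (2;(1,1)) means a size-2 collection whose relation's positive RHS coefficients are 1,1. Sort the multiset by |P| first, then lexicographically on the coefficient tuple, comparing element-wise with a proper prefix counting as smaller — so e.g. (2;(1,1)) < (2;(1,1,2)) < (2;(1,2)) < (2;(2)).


|primitive collections| = 5. Relations:

  {1,2}:  v_{1} + v_{2} = v_{5}  ⟹  sig = (2;(1))
  {2,3,4}:  v_{2} + v_{3} + v_{4} = 0  ⟹  sig = (3;())
  {0,5,6}:  v_{0} + v_{5} + v_{6} = v_{3}  ⟹  sig = (3;(1))
  {3,4,5}:  v_{3} + v_{4} + v_{5} = v_{1}  ⟹  sig = (3;(1))
  {0,1,6}:  v_{0} + v_{1} + v_{6} = 2·v_{3} + v_{4}  ⟹  sig = (3;(1,2))

so the primitive-relation signature multiset is
[(2;(1)), (3;()), (3;(1)), (3;(1)), (3;(1,2))]


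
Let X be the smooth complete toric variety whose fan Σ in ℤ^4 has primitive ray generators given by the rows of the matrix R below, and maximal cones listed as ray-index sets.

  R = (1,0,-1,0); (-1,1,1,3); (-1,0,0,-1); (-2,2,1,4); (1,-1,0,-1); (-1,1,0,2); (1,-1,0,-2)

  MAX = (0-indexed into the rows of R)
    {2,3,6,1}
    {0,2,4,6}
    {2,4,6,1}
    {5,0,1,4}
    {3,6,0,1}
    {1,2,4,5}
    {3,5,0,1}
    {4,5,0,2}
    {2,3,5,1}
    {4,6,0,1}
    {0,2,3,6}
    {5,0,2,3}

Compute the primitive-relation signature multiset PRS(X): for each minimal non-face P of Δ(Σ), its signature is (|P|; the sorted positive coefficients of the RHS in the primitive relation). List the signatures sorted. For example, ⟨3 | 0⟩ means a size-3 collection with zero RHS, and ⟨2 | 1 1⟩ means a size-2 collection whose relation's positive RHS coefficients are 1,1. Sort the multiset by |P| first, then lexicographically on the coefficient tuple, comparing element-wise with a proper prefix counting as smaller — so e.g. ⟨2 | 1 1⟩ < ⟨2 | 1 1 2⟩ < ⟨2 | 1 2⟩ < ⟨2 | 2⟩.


Σ has 3 primitive collections:

  • {5,6}:  v_{5} + v_{6} = 0 ; sig = ⟨2 | 0⟩
  • {3,4}:  v_{3} + v_{4} = v_{1} ; sig = ⟨2 | 1⟩
  • {0,1,2}:  v_{0} + v_{1} + v_{2} = v_{5} ; sig = ⟨3 | 1⟩

so the primitive-relation signature multiset is
{ ⟨2 | 0⟩,  ⟨2 | 1⟩,  ⟨3 | 1⟩ }


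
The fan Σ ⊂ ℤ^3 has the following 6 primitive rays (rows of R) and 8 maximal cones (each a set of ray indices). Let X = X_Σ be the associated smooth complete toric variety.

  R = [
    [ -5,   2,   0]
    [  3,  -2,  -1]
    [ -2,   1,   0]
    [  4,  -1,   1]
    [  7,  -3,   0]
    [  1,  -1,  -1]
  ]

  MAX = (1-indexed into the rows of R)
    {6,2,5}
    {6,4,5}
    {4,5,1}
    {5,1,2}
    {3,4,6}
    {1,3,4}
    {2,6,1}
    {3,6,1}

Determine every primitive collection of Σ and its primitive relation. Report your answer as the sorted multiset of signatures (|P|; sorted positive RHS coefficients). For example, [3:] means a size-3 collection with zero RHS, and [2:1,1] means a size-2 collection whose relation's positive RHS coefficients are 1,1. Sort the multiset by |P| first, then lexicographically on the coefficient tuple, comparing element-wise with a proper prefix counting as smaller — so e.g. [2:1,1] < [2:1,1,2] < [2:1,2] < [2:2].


|primitive collections| = 5. Relations:

  {2,3}:  v_{2} + v_{3} = v_{6}  →  sig = [2:1]
  {2,4}:  v_{2} + v_{4} = v_{5}  →  sig = [2:1]
  {3,5}:  v_{3} + v_{5} = v_{4} + v_{6}  →  sig = [2:1,1]
  {1,4,6}:  v_{1} + v_{4} + v_{6} = 0  →  sig = [3:]
  {1,5,6}:  v_{1} + v_{5} + v_{6} = v_{2}  →  sig = [3:1]

Sorted signature multiset PRS(X):
[[2:1], [2:1], [2:1,1], [3:], [3:1]]
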